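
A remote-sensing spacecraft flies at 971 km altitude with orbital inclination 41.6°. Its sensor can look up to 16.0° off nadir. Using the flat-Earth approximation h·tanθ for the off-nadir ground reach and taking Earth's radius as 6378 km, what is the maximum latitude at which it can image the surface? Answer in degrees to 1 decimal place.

44.1°

For a prograde orbit the ground track reaches latitude ±i = ±41.6°.
Sensor half-swath on the ground ≈ 971·tan(16.0°) = 278 km = 2.50° of latitude.
Maximum observable latitude ≈ 41.6 + 2.50 = 44.1°.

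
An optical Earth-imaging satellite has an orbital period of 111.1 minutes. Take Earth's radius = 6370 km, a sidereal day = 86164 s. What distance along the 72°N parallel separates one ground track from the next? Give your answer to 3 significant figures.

T = 111.1 min = 6666.0 s.
Node shift per orbit = (6666.0/86164) × 360° = 27.85°.
Equatorial spacing = 27.85 × 111.2 km/° = 3096 km.
At 72° latitude, spacing = 3096 × cos(72°) = 957 km.

957 km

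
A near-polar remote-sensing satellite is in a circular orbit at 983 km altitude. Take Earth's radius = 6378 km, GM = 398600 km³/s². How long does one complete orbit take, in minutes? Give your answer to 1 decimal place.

Semi-major axis a = 6378 + 983 = 7361 km. Period T = 2π√(a³/μ) = 2π√(7361³/398600) = 6285.2 s = 104.75 min.

104.8 min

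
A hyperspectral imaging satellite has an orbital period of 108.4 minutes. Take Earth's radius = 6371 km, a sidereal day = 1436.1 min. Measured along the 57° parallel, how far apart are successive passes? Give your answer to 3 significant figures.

1650 km

T = 108.4 min = 6504.0 s.
Node shift per orbit = (6504.0/86166) × 360° = 27.17°.
Equatorial spacing = 27.17 × 111.2 km/° = 3022 km.
At 57° latitude, spacing = 3022 × cos(57°) = 1646 km.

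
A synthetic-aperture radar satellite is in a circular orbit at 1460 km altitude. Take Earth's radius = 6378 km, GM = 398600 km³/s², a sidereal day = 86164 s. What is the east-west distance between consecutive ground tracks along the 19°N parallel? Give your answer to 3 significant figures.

3040 km

Semi-major axis a = 6378 + 1460 = 7838 km. Period T = 2π√(a³/μ) = 2π√(7838³/398600) = 6905.9 s = 115.10 min.
Node shift per orbit = (6905.9/86164) × 360° = 28.85°.
Equatorial spacing = 28.85 × 111.3 km/° = 3212 km.
At 19° latitude, spacing = 3212 × cos(19°) = 3037 km.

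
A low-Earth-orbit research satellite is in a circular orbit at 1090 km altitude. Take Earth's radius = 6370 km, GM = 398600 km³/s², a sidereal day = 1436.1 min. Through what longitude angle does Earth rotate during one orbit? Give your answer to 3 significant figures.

Semi-major axis a = 6370 + 1090 = 7460 km. Period T = 2π√(a³/μ) = 2π√(7460³/398600) = 6412.4 s = 106.87 min.
During one orbit Earth rotates (6412.4 / 86166) × 360° = 26.79°.

26.8°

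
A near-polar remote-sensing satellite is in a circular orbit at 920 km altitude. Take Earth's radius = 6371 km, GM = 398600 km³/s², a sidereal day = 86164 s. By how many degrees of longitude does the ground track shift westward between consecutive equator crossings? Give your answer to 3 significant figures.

Semi-major axis a = 6371 + 920 = 7291 km. Period T = 2π√(a³/μ) = 2π√(7291³/398600) = 6195.7 s = 103.26 min.
During one orbit Earth rotates (6195.7 / 86164) × 360° = 25.89°.

25.9°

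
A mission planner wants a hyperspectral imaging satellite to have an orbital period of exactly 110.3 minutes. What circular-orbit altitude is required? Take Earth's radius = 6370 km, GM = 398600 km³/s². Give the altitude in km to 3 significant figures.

T = 110.3 min = 6618.0 s.
From T = 2π√(a³/μ): a = (μ T²/4π²)^(1/3) = (398600 × 6618.0² / 4π²)^(1/3) = 7619 km.
Altitude h = a − R = 7619 − 6370 = 1249 km.

1250 km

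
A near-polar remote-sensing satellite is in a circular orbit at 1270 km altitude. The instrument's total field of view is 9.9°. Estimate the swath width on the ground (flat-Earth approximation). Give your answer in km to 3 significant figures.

220 km

Half-angle = 9.9°/2 = 4.95°.
Swath width ≈ 2h·tan(θ/2) = 2 × 1270 × tan(4.95°) = 220.0 km.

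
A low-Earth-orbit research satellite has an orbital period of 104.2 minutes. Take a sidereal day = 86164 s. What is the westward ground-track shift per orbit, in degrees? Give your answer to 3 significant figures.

T = 104.2 min = 6252.0 s.
During one orbit Earth rotates (6252.0 / 86164) × 360° = 26.12°.

26.1°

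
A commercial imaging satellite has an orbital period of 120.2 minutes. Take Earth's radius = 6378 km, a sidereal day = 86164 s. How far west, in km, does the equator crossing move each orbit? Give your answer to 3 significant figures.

T = 120.2 min = 7212.0 s.
During one orbit Earth rotates (7212.0 / 86164) × 360° = 30.13°.
At the equator that is 30.13° × (2π·6378/360) km/° = 30.13 × 111.3 = 3354 km.

3350 km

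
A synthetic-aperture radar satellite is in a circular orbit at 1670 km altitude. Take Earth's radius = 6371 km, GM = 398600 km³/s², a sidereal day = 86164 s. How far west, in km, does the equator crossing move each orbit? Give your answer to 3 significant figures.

3330 km

Semi-major axis a = 6371 + 1670 = 8041 km. Period T = 2π√(a³/μ) = 2π√(8041³/398600) = 7175.9 s = 119.60 min.
During one orbit Earth rotates (7175.9 / 86164) × 360° = 29.98°.
At the equator that is 29.98° × (2π·6371/360) km/° = 29.98 × 111.2 = 3334 km.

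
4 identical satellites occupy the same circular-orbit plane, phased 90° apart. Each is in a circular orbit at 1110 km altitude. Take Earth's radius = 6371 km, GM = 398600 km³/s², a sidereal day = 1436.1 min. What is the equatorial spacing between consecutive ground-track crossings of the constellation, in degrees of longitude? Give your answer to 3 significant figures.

Semi-major axis a = 6371 + 1110 = 7481 km. Period T = 2π√(a³/μ) = 2π√(7481³/398600) = 6439.5 s = 107.32 min.
Single-satellite node shift = (6439.5/86166) × 360° = 26.90°.
With 4 satellites evenly phased, successive equator crossings are 26.90/4 = 6.726° apart.

6.73°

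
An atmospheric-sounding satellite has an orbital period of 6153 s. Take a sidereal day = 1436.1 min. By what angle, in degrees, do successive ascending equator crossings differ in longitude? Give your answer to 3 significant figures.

During one orbit Earth rotates (6153.0 / 86166) × 360° = 25.71°.

25.7°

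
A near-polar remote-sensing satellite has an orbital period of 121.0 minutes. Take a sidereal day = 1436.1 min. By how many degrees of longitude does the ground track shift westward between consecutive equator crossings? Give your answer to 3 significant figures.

T = 121.0 min = 7260.0 s.
During one orbit Earth rotates (7260.0 / 86166) × 360° = 30.33°.

30.3°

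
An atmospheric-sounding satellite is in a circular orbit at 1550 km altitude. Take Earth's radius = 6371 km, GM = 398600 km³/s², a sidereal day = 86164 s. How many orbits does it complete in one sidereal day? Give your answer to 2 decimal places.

12.28

Semi-major axis a = 6371 + 1550 = 7921 km. Period T = 2π√(a³/μ) = 2π√(7921³/398600) = 7015.9 s = 116.93 min.
Orbits per sidereal day = 86164 / 7015.9 = 12.281.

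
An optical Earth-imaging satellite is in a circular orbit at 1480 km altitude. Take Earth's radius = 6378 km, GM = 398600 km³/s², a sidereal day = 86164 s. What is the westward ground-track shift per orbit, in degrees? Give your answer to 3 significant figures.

29.0°

Semi-major axis a = 6378 + 1480 = 7858 km. Period T = 2π√(a³/μ) = 2π√(7858³/398600) = 6932.3 s = 115.54 min.
During one orbit Earth rotates (6932.3 / 86164) × 360° = 28.96°.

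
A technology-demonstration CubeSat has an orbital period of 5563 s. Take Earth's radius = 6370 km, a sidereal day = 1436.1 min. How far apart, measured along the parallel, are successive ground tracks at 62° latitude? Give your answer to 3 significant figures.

1210 km

Node shift per orbit = (5563.0/86166) × 360° = 23.24°.
Equatorial spacing = 23.24 × 111.2 km/° = 2584 km.
At 62° latitude, spacing = 2584 × cos(62°) = 1213 km.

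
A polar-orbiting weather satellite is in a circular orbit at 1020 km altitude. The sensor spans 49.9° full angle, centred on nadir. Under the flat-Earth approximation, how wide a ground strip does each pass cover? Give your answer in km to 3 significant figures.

Half-angle = 49.9°/2 = 24.95°.
Swath width ≈ 2h·tan(θ/2) = 2 × 1020 × tan(24.95°) = 949.1 km.

949 km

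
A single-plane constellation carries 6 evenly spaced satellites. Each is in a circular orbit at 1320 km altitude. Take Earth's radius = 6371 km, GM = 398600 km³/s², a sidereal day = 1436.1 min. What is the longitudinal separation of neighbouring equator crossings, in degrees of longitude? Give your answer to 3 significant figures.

Semi-major axis a = 6371 + 1320 = 7691 km. Period T = 2π√(a³/μ) = 2π√(7691³/398600) = 6712.5 s = 111.88 min.
Single-satellite node shift = (6712.5/86166) × 360° = 28.04°.
With 6 satellites evenly phased, successive equator crossings are 28.04/6 = 4.674° apart.

4.67°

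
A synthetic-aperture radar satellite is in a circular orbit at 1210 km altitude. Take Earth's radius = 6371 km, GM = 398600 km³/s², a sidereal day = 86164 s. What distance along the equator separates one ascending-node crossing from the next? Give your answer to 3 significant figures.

3050 km

Semi-major axis a = 6371 + 1210 = 7581 km. Period T = 2π√(a³/μ) = 2π√(7581³/398600) = 6569.0 s = 109.48 min.
During one orbit Earth rotates (6569.0 / 86164) × 360° = 27.45°.
At the equator that is 27.45° × (2π·6371/360) km/° = 27.45 × 111.2 = 3052 km.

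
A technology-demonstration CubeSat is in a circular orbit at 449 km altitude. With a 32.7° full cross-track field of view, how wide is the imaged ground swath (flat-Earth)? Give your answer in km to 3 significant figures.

263 km

Half-angle = 32.7°/2 = 16.35°.
Swath width ≈ 2h·tan(θ/2) = 2 × 449 × tan(16.35°) = 263.4 km.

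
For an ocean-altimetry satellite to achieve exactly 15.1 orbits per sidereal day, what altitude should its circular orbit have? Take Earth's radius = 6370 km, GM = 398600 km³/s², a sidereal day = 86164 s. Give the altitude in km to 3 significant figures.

532 km

Required period T = 86164 / 15.1 = 5706.2 s.
From T = 2π√(a³/μ): a = (μ T²/4π²)^(1/3) = (398600 × 5706.2² / 4π²)^(1/3) = 6902 km.
Altitude h = a − R = 6902 − 6370 = 532 km.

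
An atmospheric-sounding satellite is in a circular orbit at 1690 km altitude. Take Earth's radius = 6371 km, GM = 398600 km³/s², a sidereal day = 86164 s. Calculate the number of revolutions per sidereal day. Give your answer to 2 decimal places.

11.96

Semi-major axis a = 6371 + 1690 = 8061 km. Period T = 2π√(a³/μ) = 2π√(8061³/398600) = 7202.7 s = 120.04 min.
Orbits per sidereal day = 86164 / 7202.7 = 11.963.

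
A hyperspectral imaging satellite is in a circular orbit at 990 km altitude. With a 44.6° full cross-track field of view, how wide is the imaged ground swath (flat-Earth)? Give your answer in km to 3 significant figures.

Half-angle = 44.6°/2 = 22.3°.
Swath width ≈ 2h·tan(θ/2) = 2 × 990 × tan(22.3°) = 812.1 km.

812 km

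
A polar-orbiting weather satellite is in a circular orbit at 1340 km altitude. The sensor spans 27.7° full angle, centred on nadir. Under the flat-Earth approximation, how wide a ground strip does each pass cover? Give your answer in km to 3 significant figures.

661 km

Half-angle = 27.7°/2 = 13.85°.
Swath width ≈ 2h·tan(θ/2) = 2 × 1340 × tan(13.85°) = 660.8 km.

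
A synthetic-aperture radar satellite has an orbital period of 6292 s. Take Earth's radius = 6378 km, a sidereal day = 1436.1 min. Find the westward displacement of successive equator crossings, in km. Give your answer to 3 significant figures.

2930 km

During one orbit Earth rotates (6292.0 / 86166) × 360° = 26.29°.
At the equator that is 26.29° × (2π·6378/360) km/° = 26.29 × 111.3 = 2926 km.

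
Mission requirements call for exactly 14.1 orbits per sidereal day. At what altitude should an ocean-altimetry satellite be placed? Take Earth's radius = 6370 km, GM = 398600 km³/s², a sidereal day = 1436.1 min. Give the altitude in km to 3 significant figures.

Required period T = 86166 / 14.1 = 6111.1 s.
From T = 2π√(a³/μ): a = (μ T²/4π²)^(1/3) = (398600 × 6111.1² / 4π²)^(1/3) = 7224 km.
Altitude h = a − R = 7224 − 6370 = 854 km.

854 km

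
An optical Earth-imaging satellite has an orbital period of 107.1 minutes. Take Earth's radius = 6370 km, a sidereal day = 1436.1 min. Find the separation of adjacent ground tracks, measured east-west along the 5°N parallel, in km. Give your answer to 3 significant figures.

2970 km

T = 107.1 min = 6426.0 s.
Node shift per orbit = (6426.0/86166) × 360° = 26.85°.
Equatorial spacing = 26.85 × 111.2 km/° = 2985 km.
At 5° latitude, spacing = 2985 × cos(5°) = 2974 km.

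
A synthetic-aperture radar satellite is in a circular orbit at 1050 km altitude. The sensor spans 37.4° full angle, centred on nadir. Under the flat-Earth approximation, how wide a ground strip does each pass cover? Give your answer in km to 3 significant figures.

Half-angle = 37.4°/2 = 18.7°.
Swath width ≈ 2h·tan(θ/2) = 2 × 1050 × tan(18.7°) = 710.8 km.

711 km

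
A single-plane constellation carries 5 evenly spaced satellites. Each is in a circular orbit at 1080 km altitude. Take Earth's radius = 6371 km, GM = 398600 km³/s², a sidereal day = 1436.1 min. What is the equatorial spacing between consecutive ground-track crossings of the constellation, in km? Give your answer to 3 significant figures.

Semi-major axis a = 6371 + 1080 = 7451 km. Period T = 2π√(a³/μ) = 2π√(7451³/398600) = 6400.8 s = 106.68 min.
Single-satellite node shift = (6400.8/86166) × 360° = 26.74°.
With 5 satellites evenly phased, successive equator crossings are 26.74/5 = 5.348° apart.
That is 5.348 × 111.2 = 595 km at the equator.

595 km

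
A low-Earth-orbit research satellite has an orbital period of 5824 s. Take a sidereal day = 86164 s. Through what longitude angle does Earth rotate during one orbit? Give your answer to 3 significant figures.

24.3°

During one orbit Earth rotates (5824.0 / 86164) × 360° = 24.33°.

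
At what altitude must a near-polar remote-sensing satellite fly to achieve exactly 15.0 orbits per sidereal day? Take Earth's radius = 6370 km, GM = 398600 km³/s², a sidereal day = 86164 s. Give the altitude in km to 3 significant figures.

Required period T = 86164 / 15.0 = 5744.3 s.
From T = 2π√(a³/μ): a = (μ T²/4π²)^(1/3) = (398600 × 5744.3² / 4π²)^(1/3) = 6932 km.
Altitude h = a − R = 6932 − 6370 = 562 km.

562 km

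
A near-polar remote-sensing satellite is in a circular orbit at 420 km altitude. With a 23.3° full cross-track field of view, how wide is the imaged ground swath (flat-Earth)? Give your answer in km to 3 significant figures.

Half-angle = 23.3°/2 = 11.65°.
Swath width ≈ 2h·tan(θ/2) = 2 × 420 × tan(11.65°) = 173.2 km.

173 km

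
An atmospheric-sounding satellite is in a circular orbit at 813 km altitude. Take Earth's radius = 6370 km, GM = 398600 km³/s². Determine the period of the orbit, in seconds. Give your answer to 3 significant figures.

6060 seconds

Semi-major axis a = 6370 + 813 = 7183 km. Period T = 2π√(a³/μ) = 2π√(7183³/398600) = 6058.6 s = 100.98 min.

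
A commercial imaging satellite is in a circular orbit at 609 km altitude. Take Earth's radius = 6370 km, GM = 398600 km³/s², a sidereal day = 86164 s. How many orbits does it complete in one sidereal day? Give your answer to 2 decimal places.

Semi-major axis a = 6370 + 609 = 6979 km. Period T = 2π√(a³/μ) = 2π√(6979³/398600) = 5802.3 s = 96.71 min.
Orbits per sidereal day = 86164 / 5802.3 = 14.850.

14.85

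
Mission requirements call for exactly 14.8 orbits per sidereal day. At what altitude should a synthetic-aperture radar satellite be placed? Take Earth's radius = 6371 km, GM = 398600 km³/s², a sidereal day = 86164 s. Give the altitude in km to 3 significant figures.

624 km

Required period T = 86164 / 14.8 = 5821.9 s.
From T = 2π√(a³/μ): a = (μ T²/4π²)^(1/3) = (398600 × 5821.9² / 4π²)^(1/3) = 6995 km.
Altitude h = a − R = 6995 − 6371 = 624 km.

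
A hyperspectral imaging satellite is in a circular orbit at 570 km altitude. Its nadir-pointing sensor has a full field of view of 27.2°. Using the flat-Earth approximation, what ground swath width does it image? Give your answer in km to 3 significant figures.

Half-angle = 27.2°/2 = 13.6°.
Swath width ≈ 2h·tan(θ/2) = 2 × 570 × tan(13.6°) = 275.8 km.

276 km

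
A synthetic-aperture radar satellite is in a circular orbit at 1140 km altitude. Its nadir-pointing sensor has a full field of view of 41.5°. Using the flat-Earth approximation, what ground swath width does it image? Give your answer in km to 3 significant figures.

864 km

Half-angle = 41.5°/2 = 20.75°.
Swath width ≈ 2h·tan(θ/2) = 2 × 1140 × tan(20.75°) = 863.8 km.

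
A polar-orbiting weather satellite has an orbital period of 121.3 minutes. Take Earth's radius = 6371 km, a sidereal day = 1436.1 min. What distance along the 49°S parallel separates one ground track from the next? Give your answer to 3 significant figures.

2220 km

T = 121.3 min = 7278.0 s.
Node shift per orbit = (7278.0/86166) × 360° = 30.41°.
Equatorial spacing = 30.41 × 111.2 km/° = 3381 km.
At 49° latitude, spacing = 3381 × cos(49°) = 2218 km.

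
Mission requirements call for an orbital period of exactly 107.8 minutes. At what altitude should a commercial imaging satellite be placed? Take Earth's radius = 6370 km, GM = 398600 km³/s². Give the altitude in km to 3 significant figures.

1130 km

T = 107.8 min = 6468.0 s.
From T = 2π√(a³/μ): a = (μ T²/4π²)^(1/3) = (398600 × 6468.0² / 4π²)^(1/3) = 7503 km.
Altitude h = a − R = 7503 − 6370 = 1133 km.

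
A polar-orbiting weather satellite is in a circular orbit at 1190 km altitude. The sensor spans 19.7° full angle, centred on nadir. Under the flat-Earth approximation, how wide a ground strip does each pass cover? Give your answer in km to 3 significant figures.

Half-angle = 19.7°/2 = 9.85°.
Swath width ≈ 2h·tan(θ/2) = 2 × 1190 × tan(9.85°) = 413.2 km.

413 km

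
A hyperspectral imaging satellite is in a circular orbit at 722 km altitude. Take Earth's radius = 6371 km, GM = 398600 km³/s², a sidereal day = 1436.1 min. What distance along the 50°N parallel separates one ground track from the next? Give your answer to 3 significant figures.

Semi-major axis a = 6371 + 722 = 7093 km. Period T = 2π√(a³/μ) = 2π√(7093³/398600) = 5945.1 s = 99.08 min.
Node shift per orbit = (5945.1/86166) × 360° = 24.84°.
Equatorial spacing = 24.84 × 111.2 km/° = 2762 km.
At 50° latitude, spacing = 2762 × cos(50°) = 1775 km.

1780 km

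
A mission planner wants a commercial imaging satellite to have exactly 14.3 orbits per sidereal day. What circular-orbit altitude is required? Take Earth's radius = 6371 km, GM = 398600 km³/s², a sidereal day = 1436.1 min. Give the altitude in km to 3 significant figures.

Required period T = 86166 / 14.3 = 6025.6 s.
From T = 2π√(a³/μ): a = (μ T²/4π²)^(1/3) = (398600 × 6025.6² / 4π²)^(1/3) = 7157 km.
Altitude h = a − R = 7157 − 6371 = 786 km.

786 km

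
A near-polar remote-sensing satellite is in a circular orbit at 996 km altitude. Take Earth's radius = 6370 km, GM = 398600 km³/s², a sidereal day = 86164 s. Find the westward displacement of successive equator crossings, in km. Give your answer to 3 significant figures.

2920 km

Semi-major axis a = 6370 + 996 = 7366 km. Period T = 2π√(a³/μ) = 2π√(7366³/398600) = 6291.6 s = 104.86 min.
During one orbit Earth rotates (6291.6 / 86164) × 360° = 26.29°.
At the equator that is 26.29° × (2π·6370/360) km/° = 26.29 × 111.2 = 2922 km.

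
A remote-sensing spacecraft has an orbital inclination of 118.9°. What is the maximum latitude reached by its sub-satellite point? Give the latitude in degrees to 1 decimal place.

Retrograde orbit: the ground track reaches ±(180° − i) = ±(180 − 118.9) = ±61.1°.

61.1°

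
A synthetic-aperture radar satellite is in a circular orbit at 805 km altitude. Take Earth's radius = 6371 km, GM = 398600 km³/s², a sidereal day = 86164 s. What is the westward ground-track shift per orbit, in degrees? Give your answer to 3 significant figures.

Semi-major axis a = 6371 + 805 = 7176 km. Period T = 2π√(a³/μ) = 2π√(7176³/398600) = 6049.7 s = 100.83 min.
During one orbit Earth rotates (6049.7 / 86164) × 360° = 25.28°.

25.3°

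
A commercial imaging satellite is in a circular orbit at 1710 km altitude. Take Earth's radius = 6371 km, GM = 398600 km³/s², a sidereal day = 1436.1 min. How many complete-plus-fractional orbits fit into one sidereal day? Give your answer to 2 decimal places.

Semi-major axis a = 6371 + 1710 = 8081 km. Period T = 2π√(a³/μ) = 2π√(8081³/398600) = 7229.5 s = 120.49 min.
Orbits per sidereal day = 86166 / 7229.5 = 11.919.

11.92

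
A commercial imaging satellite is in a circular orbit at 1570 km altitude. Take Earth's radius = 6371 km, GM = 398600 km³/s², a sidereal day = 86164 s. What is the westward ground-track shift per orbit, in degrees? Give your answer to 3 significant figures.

29.4°

Semi-major axis a = 6371 + 1570 = 7941 km. Period T = 2π√(a³/μ) = 2π√(7941³/398600) = 7042.5 s = 117.37 min.
During one orbit Earth rotates (7042.5 / 86164) × 360° = 29.42°.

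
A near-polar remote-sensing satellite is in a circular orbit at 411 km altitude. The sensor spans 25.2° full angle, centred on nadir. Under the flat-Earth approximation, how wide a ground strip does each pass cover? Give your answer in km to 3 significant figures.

Half-angle = 25.2°/2 = 12.6°.
Swath width ≈ 2h·tan(θ/2) = 2 × 411 × tan(12.6°) = 183.7 km.

184 km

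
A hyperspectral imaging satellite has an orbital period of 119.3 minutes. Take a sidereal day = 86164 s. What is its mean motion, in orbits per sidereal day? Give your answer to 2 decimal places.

12.04

T = 119.3 min = 7158.0 s.
Orbits per sidereal day = 86164 / 7158.0 = 12.037.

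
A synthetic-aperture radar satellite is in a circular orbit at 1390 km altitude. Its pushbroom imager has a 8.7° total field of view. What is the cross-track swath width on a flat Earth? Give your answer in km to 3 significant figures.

Half-angle = 8.7°/2 = 4.35°.
Swath width ≈ 2h·tan(θ/2) = 2 × 1390 × tan(4.35°) = 211.5 km.

211 km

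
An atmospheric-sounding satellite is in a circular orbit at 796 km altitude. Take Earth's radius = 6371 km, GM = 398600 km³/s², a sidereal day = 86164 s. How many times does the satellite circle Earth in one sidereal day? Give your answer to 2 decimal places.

Semi-major axis a = 6371 + 796 = 7167 km. Period T = 2π√(a³/μ) = 2π√(7167³/398600) = 6038.3 s = 100.64 min.
Orbits per sidereal day = 86164 / 6038.3 = 14.269.

14.27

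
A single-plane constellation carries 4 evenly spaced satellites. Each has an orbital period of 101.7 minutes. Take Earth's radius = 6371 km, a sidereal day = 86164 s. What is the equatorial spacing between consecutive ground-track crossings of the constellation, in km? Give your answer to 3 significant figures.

709 km

T = 101.7 min = 6102.0 s.
Single-satellite node shift = (6102.0/86164) × 360° = 25.49°.
With 4 satellites evenly phased, successive equator crossings are 25.49/4 = 6.374° apart.
That is 6.374 × 111.2 = 709 km at the equator.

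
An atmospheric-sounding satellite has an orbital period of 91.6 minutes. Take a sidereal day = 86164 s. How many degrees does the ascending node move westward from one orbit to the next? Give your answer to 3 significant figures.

23.0°

T = 91.6 min = 5496.0 s.
During one orbit Earth rotates (5496.0 / 86164) × 360° = 22.96°.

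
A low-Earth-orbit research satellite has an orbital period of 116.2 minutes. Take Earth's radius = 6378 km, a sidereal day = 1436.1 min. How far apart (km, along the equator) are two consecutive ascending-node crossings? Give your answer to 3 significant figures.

3240 km

T = 116.2 min = 6972.0 s.
During one orbit Earth rotates (6972.0 / 86166) × 360° = 29.13°.
At the equator that is 29.13° × (2π·6378/360) km/° = 29.13 × 111.3 = 3243 km.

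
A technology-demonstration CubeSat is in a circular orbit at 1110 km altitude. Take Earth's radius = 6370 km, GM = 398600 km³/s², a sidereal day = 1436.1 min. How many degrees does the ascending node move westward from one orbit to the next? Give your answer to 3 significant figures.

26.9°

Semi-major axis a = 6370 + 1110 = 7480 km. Period T = 2π√(a³/μ) = 2π√(7480³/398600) = 6438.2 s = 107.30 min.
During one orbit Earth rotates (6438.2 / 86166) × 360° = 26.90°.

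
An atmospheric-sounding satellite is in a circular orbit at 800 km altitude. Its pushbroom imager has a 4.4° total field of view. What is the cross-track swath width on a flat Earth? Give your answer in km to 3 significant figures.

Half-angle = 4.4°/2 = 2.2°.
Swath width ≈ 2h·tan(θ/2) = 2 × 800 × tan(2.2°) = 61.5 km.

61.5 km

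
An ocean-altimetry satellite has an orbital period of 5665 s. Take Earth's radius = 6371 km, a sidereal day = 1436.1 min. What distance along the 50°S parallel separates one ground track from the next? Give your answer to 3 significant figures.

1690 km

Node shift per orbit = (5665.0/86166) × 360° = 23.67°.
Equatorial spacing = 23.67 × 111.2 km/° = 2632 km.
At 50° latitude, spacing = 2632 × cos(50°) = 1692 km.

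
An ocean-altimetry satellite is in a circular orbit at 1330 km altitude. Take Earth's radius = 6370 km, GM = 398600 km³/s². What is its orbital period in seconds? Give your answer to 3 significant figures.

Semi-major axis a = 6370 + 1330 = 7700 km. Period T = 2π√(a³/μ) = 2π√(7700³/398600) = 6724.3 s = 112.07 min.

6720 seconds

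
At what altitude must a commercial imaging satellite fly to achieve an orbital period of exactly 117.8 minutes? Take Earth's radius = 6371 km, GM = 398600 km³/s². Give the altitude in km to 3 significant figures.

T = 117.8 min = 7068.0 s.
From T = 2π√(a³/μ): a = (μ T²/4π²)^(1/3) = (398600 × 7068.0² / 4π²)^(1/3) = 7960 km.
Altitude h = a − R = 7960 − 6371 = 1589 km.

1590 km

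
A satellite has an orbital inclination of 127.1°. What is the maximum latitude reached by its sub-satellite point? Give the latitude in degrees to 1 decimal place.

52.9°

Retrograde orbit: the ground track reaches ±(180° − i) = ±(180 − 127.1) = ±52.9°.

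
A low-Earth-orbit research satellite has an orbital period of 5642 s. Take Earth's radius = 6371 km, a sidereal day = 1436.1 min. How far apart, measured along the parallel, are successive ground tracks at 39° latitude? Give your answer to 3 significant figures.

Node shift per orbit = (5642.0/86166) × 360° = 23.57°.
Equatorial spacing = 23.57 × 111.2 km/° = 2621 km.
At 39° latitude, spacing = 2621 × cos(39°) = 2037 km.

2040 km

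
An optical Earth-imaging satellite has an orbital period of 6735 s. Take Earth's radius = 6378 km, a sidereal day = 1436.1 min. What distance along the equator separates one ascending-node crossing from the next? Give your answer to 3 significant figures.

During one orbit Earth rotates (6735.0 / 86166) × 360° = 28.14°.
At the equator that is 28.14° × (2π·6378/360) km/° = 28.14 × 111.3 = 3132 km.

3130 km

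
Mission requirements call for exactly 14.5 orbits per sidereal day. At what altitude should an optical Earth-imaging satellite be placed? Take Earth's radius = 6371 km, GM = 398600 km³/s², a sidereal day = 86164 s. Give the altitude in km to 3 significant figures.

720 km

Required period T = 86164 / 14.5 = 5942.3 s.
From T = 2π√(a³/μ): a = (μ T²/4π²)^(1/3) = (398600 × 5942.3² / 4π²)^(1/3) = 7091 km.
Altitude h = a − R = 7091 − 6371 = 720 km.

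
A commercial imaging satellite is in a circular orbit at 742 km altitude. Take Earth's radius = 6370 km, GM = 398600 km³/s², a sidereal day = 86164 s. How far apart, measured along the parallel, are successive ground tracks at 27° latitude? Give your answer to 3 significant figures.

Semi-major axis a = 6370 + 742 = 7112 km. Period T = 2π√(a³/μ) = 2π√(7112³/398600) = 5969.0 s = 99.48 min.
Node shift per orbit = (5969.0/86164) × 360° = 24.94°.
Equatorial spacing = 24.94 × 111.2 km/° = 2773 km.
At 27° latitude, spacing = 2773 × cos(27°) = 2470 km.

2470 km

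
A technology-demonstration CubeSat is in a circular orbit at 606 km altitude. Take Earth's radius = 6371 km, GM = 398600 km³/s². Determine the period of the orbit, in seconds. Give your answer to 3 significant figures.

Semi-major axis a = 6371 + 606 = 6977 km. Period T = 2π√(a³/μ) = 2π√(6977³/398600) = 5799.8 s = 96.66 min.

5800 seconds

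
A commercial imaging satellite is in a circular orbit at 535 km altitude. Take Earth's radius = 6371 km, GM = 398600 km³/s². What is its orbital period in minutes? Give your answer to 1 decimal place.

Semi-major axis a = 6371 + 535 = 6906 km. Period T = 2π√(a³/μ) = 2π√(6906³/398600) = 5711.5 s = 95.19 min.

95.2 min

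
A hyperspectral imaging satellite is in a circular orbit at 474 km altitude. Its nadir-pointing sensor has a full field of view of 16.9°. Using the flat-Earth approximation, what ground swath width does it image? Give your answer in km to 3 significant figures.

141 km

Half-angle = 16.9°/2 = 8.45°.
Swath width ≈ 2h·tan(θ/2) = 2 × 474 × tan(8.45°) = 140.8 km.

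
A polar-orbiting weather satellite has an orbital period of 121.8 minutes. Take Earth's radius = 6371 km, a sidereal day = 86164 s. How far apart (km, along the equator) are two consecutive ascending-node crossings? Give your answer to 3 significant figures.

3400 km

T = 121.8 min = 7308.0 s.
During one orbit Earth rotates (7308.0 / 86164) × 360° = 30.53°.
At the equator that is 30.53° × (2π·6371/360) km/° = 30.53 × 111.2 = 3395 km.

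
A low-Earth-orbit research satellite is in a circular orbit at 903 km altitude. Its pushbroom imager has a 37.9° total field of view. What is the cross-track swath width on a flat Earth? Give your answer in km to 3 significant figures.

Half-angle = 37.9°/2 = 18.95°.
Swath width ≈ 2h·tan(θ/2) = 2 × 903 × tan(18.95°) = 620.1 km.

620 km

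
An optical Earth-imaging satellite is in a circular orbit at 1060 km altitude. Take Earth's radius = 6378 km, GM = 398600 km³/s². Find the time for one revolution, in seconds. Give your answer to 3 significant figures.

6380 seconds

Semi-major axis a = 6378 + 1060 = 7438 km. Period T = 2π√(a³/μ) = 2π√(7438³/398600) = 6384.0 s = 106.40 min.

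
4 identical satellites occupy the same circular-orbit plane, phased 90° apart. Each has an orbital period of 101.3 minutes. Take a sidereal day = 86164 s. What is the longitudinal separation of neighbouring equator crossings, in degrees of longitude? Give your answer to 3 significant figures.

T = 101.3 min = 6078.0 s.
Single-satellite node shift = (6078.0/86164) × 360° = 25.39°.
With 4 satellites evenly phased, successive equator crossings are 25.39/4 = 6.349° apart.

6.35°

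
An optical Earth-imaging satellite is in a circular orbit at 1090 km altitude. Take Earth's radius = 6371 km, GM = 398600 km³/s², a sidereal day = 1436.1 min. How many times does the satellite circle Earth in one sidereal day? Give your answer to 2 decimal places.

Semi-major axis a = 6371 + 1090 = 7461 km. Period T = 2π√(a³/μ) = 2π√(7461³/398600) = 6413.7 s = 106.89 min.
Orbits per sidereal day = 86166 / 6413.7 = 13.435.

13.43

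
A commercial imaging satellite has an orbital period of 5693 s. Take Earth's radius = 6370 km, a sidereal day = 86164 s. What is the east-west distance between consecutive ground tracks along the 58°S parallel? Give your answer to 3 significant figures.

Node shift per orbit = (5693.0/86164) × 360° = 23.79°.
Equatorial spacing = 23.79 × 111.2 km/° = 2644 km.
At 58° latitude, spacing = 2644 × cos(58°) = 1401 km.

1400 km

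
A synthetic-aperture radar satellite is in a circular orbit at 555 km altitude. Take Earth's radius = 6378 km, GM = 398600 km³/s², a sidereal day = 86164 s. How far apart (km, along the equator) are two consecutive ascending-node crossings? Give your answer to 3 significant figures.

2670 km

Semi-major axis a = 6378 + 555 = 6933 km. Period T = 2π√(a³/μ) = 2π√(6933³/398600) = 5745.0 s = 95.75 min.
During one orbit Earth rotates (5745.0 / 86164) × 360° = 24.00°.
At the equator that is 24.00° × (2π·6378/360) km/° = 24.00 × 111.3 = 2672 km.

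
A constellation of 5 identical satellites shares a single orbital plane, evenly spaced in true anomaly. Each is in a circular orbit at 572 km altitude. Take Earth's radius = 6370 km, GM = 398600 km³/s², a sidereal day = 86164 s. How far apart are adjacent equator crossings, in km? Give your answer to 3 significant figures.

535 km

Semi-major axis a = 6370 + 572 = 6942 km. Period T = 2π√(a³/μ) = 2π√(6942³/398600) = 5756.2 s = 95.94 min.
Single-satellite node shift = (5756.2/86164) × 360° = 24.05°.
With 5 satellites evenly phased, successive equator crossings are 24.05/5 = 4.810° apart.
That is 4.810 × 111.2 = 535 km at the equator.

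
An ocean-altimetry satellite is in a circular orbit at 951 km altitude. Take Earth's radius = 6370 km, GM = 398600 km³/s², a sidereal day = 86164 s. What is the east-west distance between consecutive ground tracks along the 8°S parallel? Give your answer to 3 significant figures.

Semi-major axis a = 6370 + 951 = 7321 km. Period T = 2π√(a³/μ) = 2π√(7321³/398600) = 6234.0 s = 103.90 min.
Node shift per orbit = (6234.0/86164) × 360° = 26.05°.
Equatorial spacing = 26.05 × 111.2 km/° = 2896 km.
At 8° latitude, spacing = 2896 × cos(8°) = 2868 km.

2870 km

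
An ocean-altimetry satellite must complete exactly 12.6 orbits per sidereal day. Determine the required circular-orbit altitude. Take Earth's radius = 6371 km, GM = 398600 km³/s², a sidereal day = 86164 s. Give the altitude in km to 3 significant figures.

1420 km

Required period T = 86164 / 12.6 = 6838.4 s.
From T = 2π√(a³/μ): a = (μ T²/4π²)^(1/3) = (398600 × 6838.4² / 4π²)^(1/3) = 7787 km.
Altitude h = a − R = 7787 − 6371 = 1416 km.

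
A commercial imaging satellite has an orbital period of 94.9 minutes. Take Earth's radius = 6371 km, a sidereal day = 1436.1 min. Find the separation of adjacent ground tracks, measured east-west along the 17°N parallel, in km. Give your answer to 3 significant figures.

T = 94.9 min = 5694.0 s.
Node shift per orbit = (5694.0/86166) × 360° = 23.79°.
Equatorial spacing = 23.79 × 111.2 km/° = 2645 km.
At 17° latitude, spacing = 2645 × cos(17°) = 2530 km.

2530 km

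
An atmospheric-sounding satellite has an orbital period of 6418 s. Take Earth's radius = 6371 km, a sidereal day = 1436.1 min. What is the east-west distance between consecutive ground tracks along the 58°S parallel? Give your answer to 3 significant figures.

1580 km

Node shift per orbit = (6418.0/86166) × 360° = 26.81°.
Equatorial spacing = 26.81 × 111.2 km/° = 2982 km.
At 58° latitude, spacing = 2982 × cos(58°) = 1580 km.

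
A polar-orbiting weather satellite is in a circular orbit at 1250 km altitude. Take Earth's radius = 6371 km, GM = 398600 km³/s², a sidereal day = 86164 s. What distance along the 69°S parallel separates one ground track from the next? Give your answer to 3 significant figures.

1100 km

Semi-major axis a = 6371 + 1250 = 7621 km. Period T = 2π√(a³/μ) = 2π√(7621³/398600) = 6621.1 s = 110.35 min.
Node shift per orbit = (6621.1/86164) × 360° = 27.66°.
Equatorial spacing = 27.66 × 111.2 km/° = 3076 km.
At 69° latitude, spacing = 3076 × cos(69°) = 1102 km.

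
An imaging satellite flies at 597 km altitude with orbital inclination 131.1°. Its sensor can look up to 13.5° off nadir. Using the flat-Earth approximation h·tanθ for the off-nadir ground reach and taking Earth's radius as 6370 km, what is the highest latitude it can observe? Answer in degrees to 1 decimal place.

50.2°

Retrograde orbit: the ground track reaches ±(180° − i) = ±(180 − 131.1) = ±48.9°.
Sensor half-swath on the ground ≈ 597·tan(13.5°) = 143 km = 1.29° of latitude.
Maximum observable latitude ≈ 48.9 + 1.29 = 50.2°.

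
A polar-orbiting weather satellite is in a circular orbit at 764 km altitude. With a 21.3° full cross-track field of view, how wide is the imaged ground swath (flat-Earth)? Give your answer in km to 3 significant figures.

Half-angle = 21.3°/2 = 10.65°.
Swath width ≈ 2h·tan(θ/2) = 2 × 764 × tan(10.65°) = 287.3 km.

287 km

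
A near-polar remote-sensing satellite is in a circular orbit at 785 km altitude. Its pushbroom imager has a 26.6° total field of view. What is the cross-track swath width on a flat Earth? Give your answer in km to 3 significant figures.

371 km

Half-angle = 26.6°/2 = 13.3°.
Swath width ≈ 2h·tan(θ/2) = 2 × 785 × tan(13.3°) = 371.1 km.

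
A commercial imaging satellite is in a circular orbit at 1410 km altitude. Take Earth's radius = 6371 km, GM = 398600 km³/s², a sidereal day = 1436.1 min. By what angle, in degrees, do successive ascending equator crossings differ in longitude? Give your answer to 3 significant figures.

28.5°

Semi-major axis a = 6371 + 1410 = 7781 km. Period T = 2π√(a³/μ) = 2π√(7781³/398600) = 6830.7 s = 113.84 min.
During one orbit Earth rotates (6830.7 / 86166) × 360° = 28.54°.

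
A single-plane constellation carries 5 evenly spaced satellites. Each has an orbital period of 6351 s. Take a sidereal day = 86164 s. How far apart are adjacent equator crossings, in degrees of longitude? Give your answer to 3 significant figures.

Single-satellite node shift = (6351.0/86164) × 360° = 26.53°.
With 5 satellites evenly phased, successive equator crossings are 26.53/5 = 5.307° apart.

5.31°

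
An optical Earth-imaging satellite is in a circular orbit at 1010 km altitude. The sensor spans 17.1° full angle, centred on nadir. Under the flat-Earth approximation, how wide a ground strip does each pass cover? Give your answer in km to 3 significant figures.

Half-angle = 17.1°/2 = 8.55°.
Swath width ≈ 2h·tan(θ/2) = 2 × 1010 × tan(8.55°) = 303.7 km.

304 km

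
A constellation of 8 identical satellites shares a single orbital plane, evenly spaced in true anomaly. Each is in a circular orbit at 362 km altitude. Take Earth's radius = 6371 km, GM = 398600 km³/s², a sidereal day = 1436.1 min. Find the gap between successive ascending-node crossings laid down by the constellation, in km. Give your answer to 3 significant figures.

Semi-major axis a = 6371 + 362 = 6733 km. Period T = 2π√(a³/μ) = 2π√(6733³/398600) = 5498.2 s = 91.64 min.
Single-satellite node shift = (5498.2/86166) × 360° = 22.97°.
With 8 satellites evenly phased, successive equator crossings are 22.97/8 = 2.871° apart.
That is 2.871 × 111.2 = 319 km at the equator.

319 km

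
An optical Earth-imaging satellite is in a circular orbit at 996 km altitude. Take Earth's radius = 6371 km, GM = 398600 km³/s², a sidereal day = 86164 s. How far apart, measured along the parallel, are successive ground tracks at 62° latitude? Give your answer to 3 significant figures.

Semi-major axis a = 6371 + 996 = 7367 km. Period T = 2π√(a³/μ) = 2π√(7367³/398600) = 6292.8 s = 104.88 min.
Node shift per orbit = (6292.8/86164) × 360° = 26.29°.
Equatorial spacing = 26.29 × 111.2 km/° = 2924 km.
At 62° latitude, spacing = 2924 × cos(62°) = 1373 km.

1370 km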